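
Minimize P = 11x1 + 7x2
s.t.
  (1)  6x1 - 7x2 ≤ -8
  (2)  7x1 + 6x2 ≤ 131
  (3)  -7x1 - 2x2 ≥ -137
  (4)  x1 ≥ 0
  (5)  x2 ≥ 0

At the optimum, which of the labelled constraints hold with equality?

Extreme points and P = 11x1 + 7x2:
  (869/85, 842/85) → P = 909/5
  (0, 8/7) → P = 8
  (0, 131/6) → P = 917/6

The minimum is at (0, 8/7). Substituting into each constraint, equality holds for (1) and (4); the remaining constraints have slack.

(1) and (4)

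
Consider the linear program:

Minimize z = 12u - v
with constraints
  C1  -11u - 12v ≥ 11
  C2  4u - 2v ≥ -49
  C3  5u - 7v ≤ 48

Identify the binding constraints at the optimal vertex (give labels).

Extreme points and z = 12u - v:
  (-61/7, 99/14) → z = -1563/14
  (499/137, -583/137) → z = 6571/137
  (-439/18, -437/18) → z = -4831/18

The minimum is at (-439/18, -437/18). Substituting into each constraint, equality holds for C2 and C3; the remaining constraints have slack.

C2 and C3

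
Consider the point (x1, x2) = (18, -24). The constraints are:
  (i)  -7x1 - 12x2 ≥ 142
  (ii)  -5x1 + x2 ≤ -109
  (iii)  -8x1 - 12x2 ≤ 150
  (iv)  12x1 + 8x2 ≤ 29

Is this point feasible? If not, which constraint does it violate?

feasible

(i): 162 ≥ 142 ✓
(ii): -114 ≤ -109 ✓
(iii): 144 ≤ 150 ✓
(iv): 24 ≤ 29 ✓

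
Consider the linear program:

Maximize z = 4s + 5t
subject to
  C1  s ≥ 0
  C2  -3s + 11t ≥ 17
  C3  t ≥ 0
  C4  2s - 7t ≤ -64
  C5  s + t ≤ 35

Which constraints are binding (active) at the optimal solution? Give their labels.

C1 and C5

Extreme points and z = 4s + 5t:
  (0, 64/7) → z = 320/7
  (0, 35) → z = 175
  (181/9, 134/9) → z = 1394/9

The maximum is at (0, 35). Substituting into each constraint, equality holds for C1 and C5; the remaining constraints have slack.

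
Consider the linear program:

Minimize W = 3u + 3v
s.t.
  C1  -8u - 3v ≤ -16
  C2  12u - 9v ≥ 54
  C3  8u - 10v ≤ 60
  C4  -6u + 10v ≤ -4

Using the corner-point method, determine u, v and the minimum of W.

u = 85/26, v = -44/13, minimum W = -9/26

Corner points and W = 3u + 3v:
  (17/6, -20/9) → W = 11/6
  (85/26, -44/13) → W = -9/26
  (84/11, 46/11) → W = 390/11
  (28, 82/5) → W = 666/5

The binding constraints are -8u - 3v = -16 and 8u - 10v = 60.
Solving simultaneously gives u = 85/26, v = -44/13.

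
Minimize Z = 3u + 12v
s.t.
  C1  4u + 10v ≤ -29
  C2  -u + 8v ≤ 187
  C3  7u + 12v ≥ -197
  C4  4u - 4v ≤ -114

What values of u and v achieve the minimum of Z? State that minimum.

u = -539/19, v = 5/38, minimum Z = -1587/19

Extreme points and Z = 3u + 12v:
  (-1051/21, 719/42) → Z = 387/7
  (-157/7, 85/14) → Z = 39/7
  (-955/17, 278/17) → Z = 471/17
  (-539/19, 5/38) → Z = -1587/19

The binding constraints are 7u + 12v = -197 and 4u - 4v = -114.
Solving simultaneously gives u = -539/19, v = 5/38.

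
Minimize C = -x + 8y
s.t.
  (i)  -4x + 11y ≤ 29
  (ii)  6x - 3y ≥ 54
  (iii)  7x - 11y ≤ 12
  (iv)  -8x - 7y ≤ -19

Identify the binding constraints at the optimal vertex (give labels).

Feasible corners and C = -x + 8y:
  (227/18, 65/9) → C = 271/6
  (41/3, 251/33) → C = 519/11
  (62/5, 34/5) → C = 42

The minimum is at (62/5, 34/5). Substituting into each constraint, equality holds for (ii) and (iii); the remaining constraints have slack.

(ii) and (iii)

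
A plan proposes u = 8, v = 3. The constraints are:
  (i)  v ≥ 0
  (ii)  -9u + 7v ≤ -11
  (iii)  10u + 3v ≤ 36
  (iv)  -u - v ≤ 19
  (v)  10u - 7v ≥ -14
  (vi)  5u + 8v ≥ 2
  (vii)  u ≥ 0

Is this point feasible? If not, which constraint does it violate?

not feasible — violates (iii)

Constraint (iii): 10u + 3v = 89, which is not ≤ 36. All other constraints are satisfied.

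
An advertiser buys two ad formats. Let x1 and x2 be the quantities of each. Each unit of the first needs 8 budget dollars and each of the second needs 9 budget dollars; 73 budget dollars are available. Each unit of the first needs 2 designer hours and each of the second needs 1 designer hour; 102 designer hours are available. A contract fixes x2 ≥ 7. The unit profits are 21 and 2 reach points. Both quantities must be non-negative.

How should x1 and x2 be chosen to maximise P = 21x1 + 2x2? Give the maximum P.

x1 = 5/4, x2 = 7, maximum P = 161/4

Corner points and P = 21x1 + 2x2:
  (0, 73/9) → P = 146/9
  (0, 7) → P = 14
  (5/4, 7) → P = 161/4

The binding constraints are 8x1 + 9x2 = 73 and x2 = 7.
Solving simultaneously gives x1 = 5/4, x2 = 7.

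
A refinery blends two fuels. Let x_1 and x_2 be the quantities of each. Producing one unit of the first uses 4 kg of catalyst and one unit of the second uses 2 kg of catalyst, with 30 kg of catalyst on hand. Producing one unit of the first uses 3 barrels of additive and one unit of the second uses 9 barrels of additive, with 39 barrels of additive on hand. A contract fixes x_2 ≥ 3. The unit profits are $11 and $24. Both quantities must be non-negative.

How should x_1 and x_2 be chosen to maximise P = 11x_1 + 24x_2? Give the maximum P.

x_1 = 4, x_2 = 3, maximum P = 116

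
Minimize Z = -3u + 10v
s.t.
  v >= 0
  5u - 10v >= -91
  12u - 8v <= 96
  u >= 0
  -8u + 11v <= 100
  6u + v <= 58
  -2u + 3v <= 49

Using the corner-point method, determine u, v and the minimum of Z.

Vertices and Z = -3u + 10v:
  (8, 0) → Z = -24
  (0, 0) → Z = 0
  (1/25, 228/25) → Z = 2277/25
  (489/65, 836/65) → Z = 6893/65
  (28/3, 2) → Z = -8
  (0, 100/11) → Z = 1000/11

The binding constraints are v = 0 and 12u - 8v = 96.
Solving simultaneously gives u = 8, v = 0.

u = 8, v = 0, minimum Z = -24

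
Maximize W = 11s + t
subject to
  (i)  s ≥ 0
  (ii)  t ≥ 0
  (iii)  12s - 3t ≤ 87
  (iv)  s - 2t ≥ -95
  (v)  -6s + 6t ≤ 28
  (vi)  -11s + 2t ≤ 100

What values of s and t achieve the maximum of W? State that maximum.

Extreme points and W = 11s + t:
  (0, 0) → W = 0
  (0, 14/3) → W = 14/3
  (29/4, 0) → W = 319/4
  (101/9, 143/9) → W = 418/3

s = 101/9, t = 143/9, maximum W = 418/3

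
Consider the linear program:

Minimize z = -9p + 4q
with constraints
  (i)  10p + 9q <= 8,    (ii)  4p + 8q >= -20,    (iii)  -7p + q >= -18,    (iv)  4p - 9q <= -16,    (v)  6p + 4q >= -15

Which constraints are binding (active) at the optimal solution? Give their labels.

(i) and (iv)

Feasible corners and z = -9p + 4q:
  (-4/7, 32/21) → z = 236/21
  (-167/14, 99/7) → z = 2295/14
  (-199/70, 18/35) → z = 387/14

The minimum is at (-4/7, 32/21). Substituting into each constraint, equality holds for (i) and (iv); the remaining constraints have slack.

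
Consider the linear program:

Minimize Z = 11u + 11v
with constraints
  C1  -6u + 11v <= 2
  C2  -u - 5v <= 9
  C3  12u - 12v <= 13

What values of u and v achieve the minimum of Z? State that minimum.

u = -109/41, v = -52/41, minimum Z = -1771/41

The optimum lies where -6u + 11v = 2 and -u - 5v = 9.
Solving simultaneously gives u = -109/41, v = -52/41.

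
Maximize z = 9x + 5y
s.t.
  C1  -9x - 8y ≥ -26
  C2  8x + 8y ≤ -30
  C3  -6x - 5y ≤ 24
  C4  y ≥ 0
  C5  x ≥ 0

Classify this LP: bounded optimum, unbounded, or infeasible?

The boundaries -9x - 8y = -26 and 8x + 8y = -30 meet at (56, -239/4), but that point violates y ≥ 0. Every candidate vertex is excluded by some other constraint, so the feasible region is empty.

infeasible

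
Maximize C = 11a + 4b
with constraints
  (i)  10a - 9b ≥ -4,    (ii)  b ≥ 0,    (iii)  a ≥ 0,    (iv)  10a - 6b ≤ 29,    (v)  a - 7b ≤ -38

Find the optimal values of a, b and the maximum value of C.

Corner points and C = 11a + 4b:
  (19/2, 11) → C = 297/2
  (314/61, 376/61) → C = 4958/61
  (431/64, 409/64) → C = 6377/64

The binding constraints are 10a - 9b = -4 and 10a - 6b = 29.
Solving simultaneously gives a = 19/2, b = 11.

a = 19/2, b = 11, maximum C = 297/2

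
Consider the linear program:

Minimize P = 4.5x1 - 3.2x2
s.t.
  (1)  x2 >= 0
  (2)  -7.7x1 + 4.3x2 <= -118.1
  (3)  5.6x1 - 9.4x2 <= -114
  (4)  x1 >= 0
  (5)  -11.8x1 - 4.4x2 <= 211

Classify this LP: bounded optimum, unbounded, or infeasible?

From the feasible point (497/15, 478/15), moving in the direction (4.3, 7.7) keeps every constraint satisfied while P decreases without bound.

unbounded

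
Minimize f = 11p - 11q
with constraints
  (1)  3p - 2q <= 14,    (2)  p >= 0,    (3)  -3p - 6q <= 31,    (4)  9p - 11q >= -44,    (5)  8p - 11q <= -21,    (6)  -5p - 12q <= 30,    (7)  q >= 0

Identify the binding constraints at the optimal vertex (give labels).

(2) and (4)

Extreme points and f = 11p - 11q:
  (242/15, 86/5) → f = -176/15
  (196/17, 175/17) → f = 231/17
  (0, 4) → f = -44
  (0, 21/11) → f = -21

The minimum is at (0, 4). Substituting into each constraint, equality holds for (2) and (4); the remaining constraints have slack.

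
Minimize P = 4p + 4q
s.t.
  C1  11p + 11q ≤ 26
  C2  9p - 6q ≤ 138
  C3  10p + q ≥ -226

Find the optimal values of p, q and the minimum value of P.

p = -406/23, q = -1138/23, minimum P = -6176/23

Extreme points and P = 4p + 4q:
  (558/55, -428/55) → P = 104/11
  (-2512/99, 2746/99) → P = 104/11
  (-406/23, -1138/23) → P = -6176/23

The binding constraints are 9p - 6q = 138 and 10p + q = -226.
Solving simultaneously gives p = -406/23, q = -1138/23.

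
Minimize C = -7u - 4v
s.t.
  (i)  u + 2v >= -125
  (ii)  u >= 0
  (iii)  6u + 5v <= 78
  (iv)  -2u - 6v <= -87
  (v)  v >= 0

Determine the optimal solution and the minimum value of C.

At the optimal vertex, 6u + 5v = 78 and -2u - 6v = -87.
Solving simultaneously gives u = 33/26, v = 183/13.

u = 33/26, v = 183/13, minimum C = -1695/26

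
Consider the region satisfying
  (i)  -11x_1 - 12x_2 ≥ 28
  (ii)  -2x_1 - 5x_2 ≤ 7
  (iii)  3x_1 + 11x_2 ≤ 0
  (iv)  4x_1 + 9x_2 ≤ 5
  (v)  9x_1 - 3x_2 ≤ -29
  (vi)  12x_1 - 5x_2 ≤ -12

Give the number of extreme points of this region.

4

The feasible vertices (each the meet of two boundaries and inside every other half-plane) are:
  (-308/85, 84/85)
  (-144/47, 67/141)
  (-11, 3)
  (-166/51, -5/51)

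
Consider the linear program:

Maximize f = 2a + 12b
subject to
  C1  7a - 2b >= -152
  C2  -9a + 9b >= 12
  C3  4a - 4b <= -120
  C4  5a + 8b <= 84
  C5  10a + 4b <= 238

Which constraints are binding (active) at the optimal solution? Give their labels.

Corner points and f = 2a + 12b:
  (-92/5, 58/5) → f = 512/5
  (-524/33, 674/33) → f = 640/3
  (-12, 18) → f = 192

The maximum is at (-524/33, 674/33). Substituting into each constraint, equality holds for C1 and C4; the remaining constraints have slack.

C1 and C4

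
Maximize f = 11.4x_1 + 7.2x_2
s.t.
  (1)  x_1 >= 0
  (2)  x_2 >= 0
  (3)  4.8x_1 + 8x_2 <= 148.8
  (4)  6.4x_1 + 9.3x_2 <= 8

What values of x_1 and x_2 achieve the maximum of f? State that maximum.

Feasible corners and f = 11.4x_1 + 7.2x_2:
  (0, 0) → f = 0
  (0, 80/93) → f = 192/31
  (5/4, 0) → f = 57/4

At the optimal vertex, x_2 = 0 and 6.4x_1 + 9.3x_2 = 8.
Solving simultaneously gives x_1 = 5/4, x_2 = 0.

x_1 = 1.25, x_2 = 0, maximum f = 14.25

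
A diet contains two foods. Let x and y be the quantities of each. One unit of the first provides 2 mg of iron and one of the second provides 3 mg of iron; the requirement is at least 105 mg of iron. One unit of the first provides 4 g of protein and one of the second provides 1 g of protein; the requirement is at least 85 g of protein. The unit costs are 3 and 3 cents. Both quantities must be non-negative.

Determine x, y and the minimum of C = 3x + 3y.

The feasible region is unbounded (it extends along (0, 1), (1, 0)), but C strictly increases along every unbounded feasible direction, so there is no improving ray and the minimum is attained at a vertex.

At the optimal vertex, 2x + 3y = 105 and 4x + y = 85.
Solving simultaneously gives x = 15, y = 25.

x = 15, y = 25, minimum C = 120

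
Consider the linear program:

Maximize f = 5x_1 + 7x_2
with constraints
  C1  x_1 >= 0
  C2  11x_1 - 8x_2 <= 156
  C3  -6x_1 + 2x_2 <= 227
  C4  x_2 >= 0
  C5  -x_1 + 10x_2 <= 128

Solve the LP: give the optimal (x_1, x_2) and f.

Feasible corners and f = 5x_1 + 7x_2:
  (0, 0) → f = 0
  (0, 64/5) → f = 448/5
  (156/11, 0) → f = 780/11
  (76/3, 46/3) → f = 234

x_1 = 76/3, x_2 = 46/3, maximum f = 234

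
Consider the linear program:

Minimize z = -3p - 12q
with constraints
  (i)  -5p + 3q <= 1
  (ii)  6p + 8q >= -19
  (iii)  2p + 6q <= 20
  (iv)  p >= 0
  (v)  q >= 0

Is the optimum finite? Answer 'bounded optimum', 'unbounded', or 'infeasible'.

bounded optimum

Feasible corners and z = -3p - 12q:
  (3/2, 17/6) → z = -77/2
  (0, 1/3) → z = -4
  (10, 0) → z = -30
  (0, 0) → z = 0
The feasible region has finitely many vertices and no improving ray; the minimum is -77/2 at (3/2, 17/6).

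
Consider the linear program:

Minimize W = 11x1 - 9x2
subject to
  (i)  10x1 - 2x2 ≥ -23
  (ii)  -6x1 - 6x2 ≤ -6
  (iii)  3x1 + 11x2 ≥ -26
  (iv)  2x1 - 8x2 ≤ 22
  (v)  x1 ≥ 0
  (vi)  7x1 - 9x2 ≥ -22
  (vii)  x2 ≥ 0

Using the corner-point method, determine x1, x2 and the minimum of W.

x1 = 0, x2 = 22/9, minimum W = -22

Feasible corners and W = 11x1 - 9x2:
  (0, 1) → W = -9
  (1, 0) → W = 11
  (11, 0) → W = 121
  (0, 22/9) → W = -22
The feasible region is unbounded (it extends along (9, 7), (4, 1)), but W strictly increases along every unbounded feasible direction, so there is no improving ray and the minimum is attained at a vertex.

The binding constraints are x1 = 0 and 7x1 - 9x2 = -22.
Solving simultaneously gives x1 = 0, x2 = 22/9.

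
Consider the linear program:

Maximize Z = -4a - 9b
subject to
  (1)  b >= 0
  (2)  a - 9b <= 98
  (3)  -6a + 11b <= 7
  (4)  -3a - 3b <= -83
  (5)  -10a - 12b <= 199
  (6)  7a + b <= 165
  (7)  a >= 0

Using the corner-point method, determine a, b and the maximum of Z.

a = 206/9, b = 43/9, maximum Z = -1211/9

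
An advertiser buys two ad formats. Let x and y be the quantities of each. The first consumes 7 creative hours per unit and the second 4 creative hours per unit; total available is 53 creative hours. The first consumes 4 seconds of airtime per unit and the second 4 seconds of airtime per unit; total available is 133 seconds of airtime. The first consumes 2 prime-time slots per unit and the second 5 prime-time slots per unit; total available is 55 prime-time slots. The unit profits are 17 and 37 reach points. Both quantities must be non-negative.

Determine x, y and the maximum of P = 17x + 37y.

x = 5/3, y = 31/3, maximum P = 1232/3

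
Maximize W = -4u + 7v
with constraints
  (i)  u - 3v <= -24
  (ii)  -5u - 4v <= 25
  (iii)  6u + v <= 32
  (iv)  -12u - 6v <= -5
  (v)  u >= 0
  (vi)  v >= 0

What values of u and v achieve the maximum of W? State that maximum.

Vertices and W = -4u + 7v:
  (72/19, 176/19) → W = 944/19
  (0, 8) → W = 56
  (0, 32) → W = 224

u = 0, v = 32, maximum W = 224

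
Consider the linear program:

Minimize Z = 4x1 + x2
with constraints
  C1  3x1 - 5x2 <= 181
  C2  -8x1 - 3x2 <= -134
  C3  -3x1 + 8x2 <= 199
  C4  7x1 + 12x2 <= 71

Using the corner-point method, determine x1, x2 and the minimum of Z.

x1 = 93/5, x2 = -74/15, minimum Z = 1042/15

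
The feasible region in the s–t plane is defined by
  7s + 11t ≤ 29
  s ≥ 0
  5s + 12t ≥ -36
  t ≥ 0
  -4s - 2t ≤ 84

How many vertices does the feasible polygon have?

3

Of the 10 pairwise boundary intersections, those satisfying every inequality are:
  (0, 29/11)
  (29/7, 0)
  (0, 0)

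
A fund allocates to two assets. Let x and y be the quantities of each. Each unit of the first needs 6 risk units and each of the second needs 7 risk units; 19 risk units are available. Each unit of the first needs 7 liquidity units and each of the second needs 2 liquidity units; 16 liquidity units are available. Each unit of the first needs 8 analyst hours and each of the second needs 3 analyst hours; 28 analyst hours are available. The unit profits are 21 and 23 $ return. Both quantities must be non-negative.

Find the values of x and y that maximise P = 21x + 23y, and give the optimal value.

The optimum lies where 6x + 7y = 19 and 7x + 2y = 16.
Solving simultaneously gives x = 2, y = 1.

x = 2, y = 1, maximum P = 65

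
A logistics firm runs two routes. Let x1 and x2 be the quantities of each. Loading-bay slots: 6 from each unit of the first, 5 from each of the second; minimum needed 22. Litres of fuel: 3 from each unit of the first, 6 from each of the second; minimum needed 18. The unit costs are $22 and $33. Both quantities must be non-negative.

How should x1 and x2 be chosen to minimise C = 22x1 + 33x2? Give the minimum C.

x1 = 2, x2 = 2, minimum C = 110

The feasible region is unbounded (it extends along (0, 1), (1, 0)), but C strictly increases along every unbounded feasible direction, so there is no improving ray and the minimum is attained at a vertex.

The optimum lies where 6x1 + 5x2 = 22 and 3x1 + 6x2 = 18.
Solving simultaneously gives x1 = 2, x2 = 2.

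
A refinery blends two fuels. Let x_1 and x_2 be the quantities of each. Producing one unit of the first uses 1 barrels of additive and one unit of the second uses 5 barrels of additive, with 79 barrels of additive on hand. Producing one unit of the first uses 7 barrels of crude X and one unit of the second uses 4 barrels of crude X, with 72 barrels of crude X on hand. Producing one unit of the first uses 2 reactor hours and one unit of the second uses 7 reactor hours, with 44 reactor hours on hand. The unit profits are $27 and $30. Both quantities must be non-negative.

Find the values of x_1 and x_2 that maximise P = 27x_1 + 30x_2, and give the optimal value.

Vertices and P = 27x_1 + 30x_2:
  (0, 0) → P = 0
  (0, 44/7) → P = 1320/7
  (72/7, 0) → P = 1944/7
  (8, 4) → P = 336

x_1 = 8, x_2 = 4, maximum P = 336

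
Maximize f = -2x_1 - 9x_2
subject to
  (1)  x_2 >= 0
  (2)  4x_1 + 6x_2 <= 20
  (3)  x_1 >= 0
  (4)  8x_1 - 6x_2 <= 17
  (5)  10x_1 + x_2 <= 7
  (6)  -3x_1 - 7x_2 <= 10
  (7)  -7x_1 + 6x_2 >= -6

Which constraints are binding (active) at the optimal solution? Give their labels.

Extreme points and f = -2x_1 - 9x_2:
  (0, 0) → f = 0
  (7/10, 0) → f = -7/5
  (0, 10/3) → f = -30
  (11/28, 43/14) → f = -199/7

The maximum is at (0, 0). Substituting into each constraint, equality holds for (1) and (3); the remaining constraints have slack.

(1) and (3)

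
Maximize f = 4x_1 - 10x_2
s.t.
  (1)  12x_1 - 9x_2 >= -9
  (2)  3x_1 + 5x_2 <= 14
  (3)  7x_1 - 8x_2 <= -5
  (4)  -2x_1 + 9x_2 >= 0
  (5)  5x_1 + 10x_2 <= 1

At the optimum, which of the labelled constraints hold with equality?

Vertices and f = 4x_1 - 10x_2:
  (-9/11, -1/11) → f = -26/11
  (-27/55, 19/55) → f = -298/55
  (-21/55, 16/55) → f = -244/55

The maximum is at (-9/11, -1/11). Substituting into each constraint, equality holds for (1) and (3); the remaining constraints have slack.

(1) and (3)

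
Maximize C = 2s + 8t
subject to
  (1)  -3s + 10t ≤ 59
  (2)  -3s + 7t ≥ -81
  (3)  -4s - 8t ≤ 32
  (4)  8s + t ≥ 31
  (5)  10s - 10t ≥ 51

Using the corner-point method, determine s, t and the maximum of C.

s = 1223/9, t = 140/3, maximum C = 5806/9

The optimum lies where -3s + 10t = 59 and -3s + 7t = -81.
Solving simultaneously gives s = 1223/9, t = 140/3.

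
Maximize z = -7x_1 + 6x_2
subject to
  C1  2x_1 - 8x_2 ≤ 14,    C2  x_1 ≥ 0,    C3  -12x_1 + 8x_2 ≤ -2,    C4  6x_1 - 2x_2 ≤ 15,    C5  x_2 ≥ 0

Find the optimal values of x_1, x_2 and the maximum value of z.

Corner points and z = -7x_1 + 6x_2:
  (29/6, 7) → z = 49/6
  (1/6, 0) → z = -7/6
  (5/2, 0) → z = -35/2

The binding constraints are -12x_1 + 8x_2 = -2 and 6x_1 - 2x_2 = 15.
Solving simultaneously gives x_1 = 29/6, x_2 = 7.

x_1 = 29/6, x_2 = 7, maximum z = 49/6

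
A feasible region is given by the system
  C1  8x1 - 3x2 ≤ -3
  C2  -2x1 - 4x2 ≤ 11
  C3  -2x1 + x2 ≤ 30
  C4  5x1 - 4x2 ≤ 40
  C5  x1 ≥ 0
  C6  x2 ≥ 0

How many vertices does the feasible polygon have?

The feasible vertices (each the meet of two boundaries and inside every other half-plane) are:
  (87/2, 117)
  (0, 1)
  (0, 30)

3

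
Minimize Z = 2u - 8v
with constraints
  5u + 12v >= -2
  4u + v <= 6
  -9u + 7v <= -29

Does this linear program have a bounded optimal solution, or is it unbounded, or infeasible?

infeasible

The boundaries 5u + 12v = -2 and 4u + v = 6 meet at (74/43, -38/43), but that point violates -9u + 7v ≤ -29. Every candidate vertex is excluded by some other constraint, so the feasible region is empty.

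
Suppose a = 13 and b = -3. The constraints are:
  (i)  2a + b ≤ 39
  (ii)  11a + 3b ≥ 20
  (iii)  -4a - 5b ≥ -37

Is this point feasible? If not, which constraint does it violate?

feasible

(i): 23 ≤ 39 ✓
(ii): 134 ≥ 20 ✓
(iii): -37 ≥ -37 ✓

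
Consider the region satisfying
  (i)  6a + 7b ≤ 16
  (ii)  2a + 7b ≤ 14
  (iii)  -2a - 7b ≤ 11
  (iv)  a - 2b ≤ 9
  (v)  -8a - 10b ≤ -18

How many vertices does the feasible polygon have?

Of the 9 pairwise boundary intersections, those satisfying every inequality are:
  (1/2, 13/7)
  (5, -2)
  (-7/18, 19/9)
  (63/13, -27/13)

4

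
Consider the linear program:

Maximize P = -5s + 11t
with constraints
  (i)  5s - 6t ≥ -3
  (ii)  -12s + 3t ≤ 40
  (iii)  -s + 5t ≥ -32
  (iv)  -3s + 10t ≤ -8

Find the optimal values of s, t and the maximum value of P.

s = -39/16, t = -49/32, maximum P = -149/32

Corner points and P = -5s + 11t:
  (-77/19, -164/57) → P = -649/57
  (-39/16, -49/32) → P = -149/32
  (-296/57, -424/57) → P = -3184/57
The feasible region is unbounded (it extends along (5, 1), (10, 3)), but P strictly decreases along every unbounded feasible direction, so there is no improving ray and the maximum is attained at a vertex.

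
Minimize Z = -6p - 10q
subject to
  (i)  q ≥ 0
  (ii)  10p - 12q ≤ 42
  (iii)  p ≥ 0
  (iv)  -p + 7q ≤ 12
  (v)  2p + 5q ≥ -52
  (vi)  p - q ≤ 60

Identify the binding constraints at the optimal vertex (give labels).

(ii) and (iv)

Corner points and Z = -6p - 10q:
  (21/5, 0) → Z = -126/5
  (0, 0) → Z = 0
  (219/29, 81/29) → Z = -2124/29
  (0, 12/7) → Z = -120/7

The minimum is at (219/29, 81/29). Substituting into each constraint, equality holds for (ii) and (iv); the remaining constraints have slack.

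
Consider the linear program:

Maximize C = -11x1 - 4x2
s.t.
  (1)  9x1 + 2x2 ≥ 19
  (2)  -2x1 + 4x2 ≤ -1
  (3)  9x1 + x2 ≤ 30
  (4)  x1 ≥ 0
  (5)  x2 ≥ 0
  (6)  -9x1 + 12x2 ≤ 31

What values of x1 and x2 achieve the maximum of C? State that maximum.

x1 = 19/9, x2 = 0, maximum C = -209/9

Corner points and C = -11x1 - 4x2:
  (39/20, 29/40) → C = -487/20
  (19/9, 0) → C = -209/9
  (121/38, 51/38) → C = -1535/38
  (10/3, 0) → C = -110/3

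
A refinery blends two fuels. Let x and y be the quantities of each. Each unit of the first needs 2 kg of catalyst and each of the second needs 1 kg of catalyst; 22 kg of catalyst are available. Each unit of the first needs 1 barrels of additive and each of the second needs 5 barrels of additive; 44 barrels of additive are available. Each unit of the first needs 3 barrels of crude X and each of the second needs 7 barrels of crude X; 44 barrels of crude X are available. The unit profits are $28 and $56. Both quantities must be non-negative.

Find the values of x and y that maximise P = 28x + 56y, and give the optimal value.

x = 10, y = 2, maximum P = 392

Extreme points and P = 28x + 56y:
  (0, 0) → P = 0
  (0, 44/7) → P = 352
  (11, 0) → P = 308
  (10, 2) → P = 392

The optimum lies where 2x + y = 22 and 3x + 7y = 44.
Solving simultaneously gives x = 10, y = 2.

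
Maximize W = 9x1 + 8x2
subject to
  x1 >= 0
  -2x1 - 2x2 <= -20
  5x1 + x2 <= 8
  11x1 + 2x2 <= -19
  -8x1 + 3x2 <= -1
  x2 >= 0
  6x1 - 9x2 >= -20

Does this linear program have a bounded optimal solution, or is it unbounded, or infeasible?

The boundaries x2 = 0 and 6x1 - 9x2 = -20 meet at (-10/3, 0), but that point violates x1 ≥ 0. Every candidate vertex is excluded by some other constraint, so the feasible region is empty.

infeasible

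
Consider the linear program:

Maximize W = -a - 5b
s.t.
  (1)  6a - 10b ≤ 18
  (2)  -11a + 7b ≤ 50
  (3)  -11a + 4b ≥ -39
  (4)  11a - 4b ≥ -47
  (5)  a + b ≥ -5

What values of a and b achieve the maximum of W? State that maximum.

a = -2, b = -3, maximum W = 17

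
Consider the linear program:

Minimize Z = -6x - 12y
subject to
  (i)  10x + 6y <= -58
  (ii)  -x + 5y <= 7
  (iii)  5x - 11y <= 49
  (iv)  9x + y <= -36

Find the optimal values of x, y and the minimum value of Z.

x = -83/14, y = 3/14, minimum Z = 33

Corner points and Z = -6x - 12y:
  (-83/14, 3/14) → Z = 33
  (-79/22, -81/22) → Z = 723/11
  (-347/104, -621/104) → Z = 4767/52
The feasible region is unbounded (it extends along (-11, -5), (-5, -1)), but Z strictly increases along every unbounded feasible direction, so there is no improving ray and the minimum is attained at a vertex.

At the optimal vertex, 10x + 6y = -58 and -x + 5y = 7.
Solving simultaneously gives x = -83/14, y = 3/14.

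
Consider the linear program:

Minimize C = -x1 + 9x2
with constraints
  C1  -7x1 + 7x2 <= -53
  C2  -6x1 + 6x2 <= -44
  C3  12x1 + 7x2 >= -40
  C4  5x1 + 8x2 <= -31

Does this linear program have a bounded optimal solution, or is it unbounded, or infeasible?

unbounded

From the feasible point (13/19, -916/133), moving in the direction (7, -12) keeps every constraint satisfied while C decreases without bound.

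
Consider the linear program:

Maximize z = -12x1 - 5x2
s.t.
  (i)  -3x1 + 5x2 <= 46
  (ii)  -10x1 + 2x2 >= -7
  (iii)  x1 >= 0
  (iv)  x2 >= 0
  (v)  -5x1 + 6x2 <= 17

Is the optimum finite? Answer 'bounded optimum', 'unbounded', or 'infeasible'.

bounded optimum

Corner points and z = -12x1 - 5x2:
  (7/10, 0) → z = -42/5
  (38/25, 41/10) → z = -1937/50
  (0, 0) → z = 0
  (0, 17/6) → z = -85/6
The feasible region has finitely many vertices and no improving ray; the maximum is 0 at (0, 0).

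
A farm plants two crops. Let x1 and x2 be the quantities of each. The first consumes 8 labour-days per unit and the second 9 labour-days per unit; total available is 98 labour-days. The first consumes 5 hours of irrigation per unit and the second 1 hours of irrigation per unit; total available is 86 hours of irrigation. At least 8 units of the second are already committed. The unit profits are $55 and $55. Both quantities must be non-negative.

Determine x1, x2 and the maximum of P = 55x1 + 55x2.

Corner points and P = 55x1 + 55x2:
  (0, 98/9) → P = 5390/9
  (0, 8) → P = 440
  (13/4, 8) → P = 2475/4

At the optimal vertex, 8x1 + 9x2 = 98 and x2 = 8.
Solving simultaneously gives x1 = 13/4, x2 = 8.

x1 = 13/4, x2 = 8, maximum P = 2475/4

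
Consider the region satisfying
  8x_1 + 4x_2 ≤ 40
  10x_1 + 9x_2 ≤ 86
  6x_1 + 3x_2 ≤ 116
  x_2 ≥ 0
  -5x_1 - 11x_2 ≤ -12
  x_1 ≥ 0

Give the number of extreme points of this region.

5

Of the 14 pairwise boundary intersections, those satisfying every inequality are:
  (1/2, 9)
  (5, 0)
  (0, 86/9)
  (12/5, 0)
  (0, 12/11)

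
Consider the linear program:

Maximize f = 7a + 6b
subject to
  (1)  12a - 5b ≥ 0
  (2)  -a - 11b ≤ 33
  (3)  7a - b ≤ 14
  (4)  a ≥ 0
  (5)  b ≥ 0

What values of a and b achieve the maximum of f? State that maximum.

Corner points and f = 7a + 6b:
  (70/23, 168/23) → f = 1498/23
  (0, 0) → f = 0
  (2, 0) → f = 14

The binding constraints are 12a - 5b = 0 and 7a - b = 14.
Solving simultaneously gives a = 70/23, b = 168/23.

a = 70/23, b = 168/23, maximum f = 1498/23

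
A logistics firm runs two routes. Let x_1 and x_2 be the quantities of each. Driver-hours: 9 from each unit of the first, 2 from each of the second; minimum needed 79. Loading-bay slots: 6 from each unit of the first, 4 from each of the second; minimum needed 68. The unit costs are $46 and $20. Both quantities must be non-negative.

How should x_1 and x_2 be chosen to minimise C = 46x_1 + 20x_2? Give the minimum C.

x_1 = 15/2, x_2 = 23/4, minimum C = 460

Vertices and C = 46x_1 + 20x_2:
  (0, 79/2) → C = 790
  (34/3, 0) → C = 1564/3
  (15/2, 23/4) → C = 460
The feasible region is unbounded (it extends along (0, 1), (1, 0)), but C strictly increases along every unbounded feasible direction, so there is no improving ray and the minimum is attained at a vertex.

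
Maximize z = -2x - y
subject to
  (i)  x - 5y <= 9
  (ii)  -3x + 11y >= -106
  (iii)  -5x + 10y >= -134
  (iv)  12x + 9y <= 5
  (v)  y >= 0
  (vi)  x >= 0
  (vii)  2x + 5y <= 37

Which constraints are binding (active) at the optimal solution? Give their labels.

(v) and (vi)

Extreme points and z = -2x - y:
  (5/12, 0) → z = -5/6
  (0, 5/9) → z = -5/9
  (0, 0) → z = 0

The maximum is at (0, 0). Substituting into each constraint, equality holds for (v) and (vi); the remaining constraints have slack.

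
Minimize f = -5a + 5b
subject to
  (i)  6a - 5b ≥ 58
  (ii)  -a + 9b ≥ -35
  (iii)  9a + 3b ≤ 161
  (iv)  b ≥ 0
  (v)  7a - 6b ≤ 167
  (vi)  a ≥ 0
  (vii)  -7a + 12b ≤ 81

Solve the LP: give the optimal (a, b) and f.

a = 161/9, b = 0, minimum f = -805/9

Feasible corners and f = -5a + 5b:
  (979/63, 148/21) → f = -2675/63
  (29/3, 0) → f = -145/3
  (161/9, 0) → f = -805/9

The binding constraints are 9a + 3b = 161 and b = 0.
Solving simultaneously gives a = 161/9, b = 0.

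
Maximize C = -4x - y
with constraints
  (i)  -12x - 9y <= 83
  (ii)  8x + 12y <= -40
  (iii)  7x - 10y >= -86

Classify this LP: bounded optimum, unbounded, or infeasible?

Extreme points and C = -4x - y:
  (-1604/183, 451/183) → C = 5965/183
  (-358/41, 102/41) → C = 1330/41
The feasible region has finitely many vertices and no improving ray; the maximum is 5965/183 at (-1604/183, 451/183).

bounded optimum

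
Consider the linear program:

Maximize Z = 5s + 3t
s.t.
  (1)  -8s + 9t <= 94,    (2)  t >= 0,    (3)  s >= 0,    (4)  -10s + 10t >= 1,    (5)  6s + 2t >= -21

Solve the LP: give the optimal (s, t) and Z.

s = 931/10, t = 466/5, maximum Z = 7451/10

Vertices and Z = 5s + 3t:
  (0, 94/9) → Z = 94/3
  (931/10, 466/5) → Z = 7451/10
  (0, 1/10) → Z = 3/10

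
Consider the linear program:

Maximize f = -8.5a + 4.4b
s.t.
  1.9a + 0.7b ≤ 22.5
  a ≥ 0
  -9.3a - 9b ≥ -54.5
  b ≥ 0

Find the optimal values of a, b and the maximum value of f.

a = 0, b = 109/18, maximum f = 1199/45

Extreme points and f = -8.5a + 4.4b:
  (0, 109/18) → f = 1199/45
  (0, 0) → f = 0
  (545/93, 0) → f = -9265/186

At the optimal vertex, a = 0 and -9.3a - 9b = -54.5.
Solving simultaneously gives a = 0, b = 109/18.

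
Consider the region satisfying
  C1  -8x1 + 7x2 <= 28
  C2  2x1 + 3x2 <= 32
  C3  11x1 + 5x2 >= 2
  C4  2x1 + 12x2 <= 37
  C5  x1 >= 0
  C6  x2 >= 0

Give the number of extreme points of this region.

Of the 15 pairwise boundary intersections, those satisfying every inequality are:
  (91/6, 5/9)
  (16, 0)
  (0, 2/5)
  (2/11, 0)
  (0, 37/12)

5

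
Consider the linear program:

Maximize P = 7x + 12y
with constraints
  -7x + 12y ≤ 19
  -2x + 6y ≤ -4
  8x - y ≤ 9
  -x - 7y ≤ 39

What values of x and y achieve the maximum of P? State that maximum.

Extreme points and P = 7x + 12y:
  (-9, -11/3) → P = -107
  (-601/61, -254/61) → P = -7255/61
  (25/23, -7/23) → P = 91/23
  (8/19, -107/19) → P = -1228/19

At the optimal vertex, -2x + 6y = -4 and 8x - y = 9.
Solving simultaneously gives x = 25/23, y = -7/23.

x = 25/23, y = -7/23, maximum P = 91/23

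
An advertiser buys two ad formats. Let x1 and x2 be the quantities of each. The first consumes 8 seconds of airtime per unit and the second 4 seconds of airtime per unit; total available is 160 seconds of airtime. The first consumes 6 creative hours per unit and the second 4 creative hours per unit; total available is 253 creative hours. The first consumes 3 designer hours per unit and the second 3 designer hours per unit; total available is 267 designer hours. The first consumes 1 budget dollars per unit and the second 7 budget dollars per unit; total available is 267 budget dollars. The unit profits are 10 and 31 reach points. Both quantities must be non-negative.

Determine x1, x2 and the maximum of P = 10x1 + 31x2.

Extreme points and P = 10x1 + 31x2:
  (0, 0) → P = 0
  (0, 267/7) → P = 8277/7
  (20, 0) → P = 200
  (1, 38) → P = 1188

x1 = 1, x2 = 38, maximum P = 1188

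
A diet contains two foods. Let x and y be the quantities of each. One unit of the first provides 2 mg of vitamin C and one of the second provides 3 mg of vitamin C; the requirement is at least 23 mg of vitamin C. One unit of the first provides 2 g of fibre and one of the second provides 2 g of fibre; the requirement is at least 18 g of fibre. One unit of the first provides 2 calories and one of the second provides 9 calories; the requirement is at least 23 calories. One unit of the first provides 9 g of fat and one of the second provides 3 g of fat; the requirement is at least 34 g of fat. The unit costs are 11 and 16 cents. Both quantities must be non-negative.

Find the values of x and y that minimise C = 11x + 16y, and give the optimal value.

The feasible region is unbounded (it extends along (0, 1), (1, 0)), but C strictly increases along every unbounded feasible direction, so there is no improving ray and the minimum is attained at a vertex.

The optimum lies where 2x + 3y = 23 and 2x + 2y = 18.
Solving simultaneously gives x = 4, y = 5.

x = 4, y = 5, minimum C = 124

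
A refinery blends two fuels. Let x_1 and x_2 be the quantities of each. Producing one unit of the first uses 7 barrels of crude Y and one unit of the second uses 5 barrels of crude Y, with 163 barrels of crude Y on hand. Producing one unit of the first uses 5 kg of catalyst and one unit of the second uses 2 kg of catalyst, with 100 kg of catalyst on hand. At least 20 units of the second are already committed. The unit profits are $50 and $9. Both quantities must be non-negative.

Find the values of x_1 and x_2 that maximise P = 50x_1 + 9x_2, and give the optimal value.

Extreme points and P = 50x_1 + 9x_2:
  (0, 163/5) → P = 1467/5
  (0, 20) → P = 180
  (9, 20) → P = 630

The optimum lies where 7x_1 + 5x_2 = 163 and x_2 = 20.
Solving simultaneously gives x_1 = 9, x_2 = 20.

x_1 = 9, x_2 = 20, maximum P = 630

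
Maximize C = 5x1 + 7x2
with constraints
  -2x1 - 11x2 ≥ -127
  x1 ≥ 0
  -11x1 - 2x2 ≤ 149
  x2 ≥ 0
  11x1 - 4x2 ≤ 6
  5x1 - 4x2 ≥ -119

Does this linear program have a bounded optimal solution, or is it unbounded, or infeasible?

Extreme points and C = 5x1 + 7x2:
  (0, 127/11) → C = 889/11
  (574/129, 1385/129) → C = 12565/129
  (0, 0) → C = 0
  (6/11, 0) → C = 30/11
The feasible region has finitely many vertices and no improving ray; the maximum is 12565/129 at (574/129, 1385/129).

bounded optimum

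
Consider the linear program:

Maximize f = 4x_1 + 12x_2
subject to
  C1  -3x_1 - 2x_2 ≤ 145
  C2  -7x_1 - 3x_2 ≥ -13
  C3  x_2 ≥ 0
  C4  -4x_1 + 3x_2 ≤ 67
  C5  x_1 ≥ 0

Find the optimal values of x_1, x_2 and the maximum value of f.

x_1 = 0, x_2 = 13/3, maximum f = 52

Corner points and f = 4x_1 + 12x_2:
  (13/7, 0) → f = 52/7
  (0, 13/3) → f = 52
  (0, 0) → f = 0

At the optimal vertex, -7x_1 - 3x_2 = -13 and x_1 = 0.
Solving simultaneously gives x_1 = 0, x_2 = 13/3.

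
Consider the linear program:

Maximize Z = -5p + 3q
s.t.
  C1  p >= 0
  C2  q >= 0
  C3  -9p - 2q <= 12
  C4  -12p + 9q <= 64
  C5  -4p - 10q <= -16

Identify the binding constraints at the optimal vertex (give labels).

C1 and C4

Extreme points and Z = -5p + 3q:
  (0, 64/9) → Z = 64/3
  (0, 8/5) → Z = 24/5
  (4, 0) → Z = -20
The feasible region is unbounded (it extends along (3, 4), (1, 0)), but Z strictly decreases along every unbounded feasible direction, so there is no improving ray and the maximum is attained at a vertex.

The maximum is at (0, 64/9). Substituting into each constraint, equality holds for C1 and C4; the remaining constraints have slack.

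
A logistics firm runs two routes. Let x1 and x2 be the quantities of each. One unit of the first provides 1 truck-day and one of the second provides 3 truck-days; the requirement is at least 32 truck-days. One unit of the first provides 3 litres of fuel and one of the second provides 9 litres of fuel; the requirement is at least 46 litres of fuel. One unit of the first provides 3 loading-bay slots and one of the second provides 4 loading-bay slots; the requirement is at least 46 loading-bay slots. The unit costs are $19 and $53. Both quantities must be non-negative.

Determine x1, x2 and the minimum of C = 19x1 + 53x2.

x1 = 2, x2 = 10, minimum C = 568

The feasible region is unbounded (it extends along (0, 1), (1, 0)), but C strictly increases along every unbounded feasible direction, so there is no improving ray and the minimum is attained at a vertex.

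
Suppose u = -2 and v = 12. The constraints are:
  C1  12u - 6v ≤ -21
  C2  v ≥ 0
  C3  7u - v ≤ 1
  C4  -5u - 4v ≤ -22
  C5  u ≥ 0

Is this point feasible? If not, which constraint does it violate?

Constraint C5: u = -2, which is not ≥ 0. All other constraints are satisfied.

not feasible — violates C5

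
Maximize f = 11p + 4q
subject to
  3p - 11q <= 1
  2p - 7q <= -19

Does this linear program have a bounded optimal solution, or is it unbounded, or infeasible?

From the feasible point (-216, -59), moving in the direction (7, 2) keeps every constraint satisfied while f increases without bound.

unbounded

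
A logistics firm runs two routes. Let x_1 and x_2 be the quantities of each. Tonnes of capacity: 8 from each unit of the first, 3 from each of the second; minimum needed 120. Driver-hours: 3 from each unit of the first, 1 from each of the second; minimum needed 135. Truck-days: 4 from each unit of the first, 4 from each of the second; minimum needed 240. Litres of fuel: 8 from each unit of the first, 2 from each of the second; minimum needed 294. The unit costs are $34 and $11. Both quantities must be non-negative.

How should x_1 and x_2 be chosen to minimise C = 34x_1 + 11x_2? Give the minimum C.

Vertices and C = 34x_1 + 11x_2:
  (0, 147) → C = 1617
  (60, 0) → C = 2040
  (75/2, 45/2) → C = 3045/2
  (12, 99) → C = 1497
The feasible region is unbounded (it extends along (0, 1), (1, 0)), but C strictly increases along every unbounded feasible direction, so there is no improving ray and the minimum is attained at a vertex.

At the optimal vertex, 3x_1 + x_2 = 135 and 8x_1 + 2x_2 = 294.
Solving simultaneously gives x_1 = 12, x_2 = 99.

x_1 = 12, x_2 = 99, minimum C = 1497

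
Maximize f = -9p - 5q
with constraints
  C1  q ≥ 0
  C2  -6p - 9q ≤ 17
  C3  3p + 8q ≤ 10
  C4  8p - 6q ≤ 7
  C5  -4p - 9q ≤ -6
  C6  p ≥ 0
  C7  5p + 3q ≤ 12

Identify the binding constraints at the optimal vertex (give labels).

Corner points and f = -9p - 5q:
  (58/41, 59/82) → f = -1339/82
  (0, 5/4) → f = -25/4
  (33/32, 5/24) → f = -991/96
  (0, 2/3) → f = -10/3

The maximum is at (0, 2/3). Substituting into each constraint, equality holds for C5 and C6; the remaining constraints have slack.

C5 and C6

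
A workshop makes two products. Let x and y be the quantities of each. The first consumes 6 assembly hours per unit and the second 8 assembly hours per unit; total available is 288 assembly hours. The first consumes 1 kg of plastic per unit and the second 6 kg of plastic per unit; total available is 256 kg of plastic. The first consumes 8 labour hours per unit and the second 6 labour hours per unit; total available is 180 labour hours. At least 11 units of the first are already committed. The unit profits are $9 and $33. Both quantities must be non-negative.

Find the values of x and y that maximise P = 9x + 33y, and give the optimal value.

At the optimal vertex, 8x + 6y = 180 and x = 11.
Solving simultaneously gives x = 11, y = 46/3.

x = 11, y = 46/3, maximum P = 605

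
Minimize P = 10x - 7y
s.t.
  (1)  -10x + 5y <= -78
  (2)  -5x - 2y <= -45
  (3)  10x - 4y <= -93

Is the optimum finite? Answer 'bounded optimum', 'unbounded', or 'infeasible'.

The boundaries -10x + 5y = -78 and -5x - 2y = -45 meet at (127/15, 4/3), but that point violates 10x - 4y ≤ -93. Every candidate vertex is excluded by some other constraint, so the feasible region is empty.

infeasible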